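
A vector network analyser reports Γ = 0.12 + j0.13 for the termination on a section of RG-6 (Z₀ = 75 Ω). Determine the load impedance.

Z_L = Z_0·(1 + Γ)/(1 − Γ) = 75·(1.12 + j0.13)/(0.88 − j0.13)

Z_L ≈ 91.8 + j24.6 Ω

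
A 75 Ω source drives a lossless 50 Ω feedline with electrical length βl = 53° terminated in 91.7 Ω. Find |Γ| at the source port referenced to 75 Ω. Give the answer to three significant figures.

|Γ| ≈ 0.392

tan(βl) = 1.33
Z_in = Z_0·(Z_L + jZ_0·tanβl)/(Z_0 + jZ_L·tanβl) = 36.6 − j22.7 Ω
Γ_s = (Z_in − Z_s)/(Z_in + Z_s) = (-38.4 − j22.7)/(112 − j22.7), |Γ_s| = 0.392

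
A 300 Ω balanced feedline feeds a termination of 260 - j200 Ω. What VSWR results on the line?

Γ = (Z_L − Z_0)/(Z_L + Z_0) = (-40 − j200)/(560 − j200)
|Γ| = 204/595 = 0.343
VSWR = (1 + |Γ|)/(1 − |Γ|) = 1.34/0.657

VSWR ≈ 2.04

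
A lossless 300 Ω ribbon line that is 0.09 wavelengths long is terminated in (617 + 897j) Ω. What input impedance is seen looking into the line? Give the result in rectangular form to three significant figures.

βl = 2π × 0.09 = 32.4°
tan(βl) = tan(32.4°) = 0.635
Z_in = Z_0·(Z_L + jZ_0·tanβl)/(Z_0 + jZ_L·tanβl)
     = 300·(617 + j1090)/(-269 + j392)

Z_in ≈ 345 − j710 Ω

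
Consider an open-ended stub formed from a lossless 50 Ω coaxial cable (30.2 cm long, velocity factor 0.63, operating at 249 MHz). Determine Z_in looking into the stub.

Z_in ≈ +j66.9 Ω

λ = v/f = 0.63·c / 249 MHz = 0.759 m
βl = 2π·l/λ = 2π × 0.398 = 143°
tan(βl) = -0.747
For an open-ended stub, Z_in = −jZ_0·cot(βl) = −jZ_0/tan(βl)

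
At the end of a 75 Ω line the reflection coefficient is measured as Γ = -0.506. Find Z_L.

Z_L = Z_0·(1 + Γ)/(1 − Γ) = 75·(0.494)/(1.51)

Z_L ≈ 24.6 Ω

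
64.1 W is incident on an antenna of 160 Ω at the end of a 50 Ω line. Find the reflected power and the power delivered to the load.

P_reflected ≈ 17.6 W; P_delivered ≈ 46.5 W

Γ = (160 − 50)/(160 + 50) = 0.524
|Γ|² = 0.274
P_refl = |Γ|²·P_inc = 17.6 W, P_del = (1 − |Γ|²)·P_inc = 46.5 W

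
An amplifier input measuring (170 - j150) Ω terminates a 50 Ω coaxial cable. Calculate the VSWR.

Γ = (Z_L − Z_0)/(Z_L + Z_0) = (120 − j150)/(220 − j150)
|Γ| = 192/266 = 0.721
VSWR = (1 + |Γ|)/(1 − |Γ|) = 1.72/0.279

VSWR ≈ 6.18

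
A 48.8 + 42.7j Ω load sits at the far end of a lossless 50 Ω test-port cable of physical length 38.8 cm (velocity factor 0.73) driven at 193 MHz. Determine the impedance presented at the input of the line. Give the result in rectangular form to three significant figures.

λ = v/f = 0.73·c / 193 MHz = 1.13 m
βl = 2π·l/λ = 2π × 0.342 = 123°
tan(βl) = tan(123°) = -1.53
Z_in = Z_0·(Z_L + jZ_0·tanβl)/(Z_0 + jZ_L·tanβl)
     = 50·(48.8 − j34)/(116 − j74.9)

Z_in ≈ 21.6 − j0.725 Ω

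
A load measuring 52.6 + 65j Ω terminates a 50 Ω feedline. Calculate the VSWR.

Γ = (Z_L − Z_0)/(Z_L + Z_0) = (2.6 + j65)/(102.6 + j65)
|Γ| = 65.1/121 = 0.536
VSWR = (1 + |Γ|)/(1 − |Γ|) = 1.54/0.464

VSWR ≈ 3.31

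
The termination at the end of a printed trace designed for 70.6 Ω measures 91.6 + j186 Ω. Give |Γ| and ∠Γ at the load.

Γ ≈ 0.758 ∠ 34.6°

Γ = (Z_L − Z_0)/(Z_L + Z_0) = (21 + j186)/(162.2 + j186)
|Γ| = 187/247 = 0.758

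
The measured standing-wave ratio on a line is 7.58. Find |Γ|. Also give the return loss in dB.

|Γ| ≈ 0.767; return loss ≈ 2.31 dB

|Γ| = (S − 1)/(S + 1) = (7.58 − 1)/(7.58 + 1) = 6.58/8.58
RL = −20·log₁₀|Γ| = −20·log₁₀(0.767)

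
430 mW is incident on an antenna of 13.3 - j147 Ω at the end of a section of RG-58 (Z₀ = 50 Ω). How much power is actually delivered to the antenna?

|Γ| = |(-36.7 − j147)/(63.3 − j147)| = 0.947
|Γ|² = 0.896
P_refl = |Γ|²·P_inc = 385 mW, P_del = (1 − |Γ|²)·P_inc = 44.7 mW

P_delivered ≈ 44.7 mW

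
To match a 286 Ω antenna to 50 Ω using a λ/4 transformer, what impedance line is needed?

Z_qwt ≈ 120 Ω

Z_qwt = √(Z_0·R_L) = √(50 × 286) = √14300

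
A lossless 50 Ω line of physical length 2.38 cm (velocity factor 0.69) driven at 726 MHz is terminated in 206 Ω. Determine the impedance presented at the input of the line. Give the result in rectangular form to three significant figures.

λ = v/f = 0.69·c / 726 MHz = 0.285 m
βl = 2π·l/λ = 2π × 0.0835 = 30.1°
tan(βl) = tan(30.1°) = 0.579
Z_in = Z_0·(Z_L + jZ_0·tanβl)/(Z_0 + jZ_L·tanβl)
     = 50·(206 + j28.9)/(50 + j119)

Z_in ≈ 41.2 − j69.2 Ω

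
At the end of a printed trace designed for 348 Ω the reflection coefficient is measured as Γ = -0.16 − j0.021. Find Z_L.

Z_L = Z_0·(1 + Γ)/(1 − Γ) = 348·(0.84 − j0.021)/(1.16 + j0.021)

Z_L ≈ 252 − j10.9 Ω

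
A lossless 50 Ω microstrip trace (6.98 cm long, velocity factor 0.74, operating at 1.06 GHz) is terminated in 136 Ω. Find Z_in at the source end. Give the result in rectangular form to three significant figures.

Z_in ≈ 23.4 + j23.9 Ω

λ = v/f = 0.74·c / 1.06 GHz = 0.209 m
βl = 2π·l/λ = 2π × 0.333 = 120°
tan(βl) = tan(120°) = -1.73
Z_in = Z_0·(Z_L + jZ_0·tanβl)/(Z_0 + jZ_L·tanβl)
     = 50·(136 − j86.7)/(50 − j236)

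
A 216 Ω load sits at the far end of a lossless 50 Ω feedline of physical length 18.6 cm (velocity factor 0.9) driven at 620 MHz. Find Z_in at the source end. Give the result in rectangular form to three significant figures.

Z_in ≈ 48.5 + j78.7 Ω

λ = v/f = 0.9·c / 620 MHz = 0.435 m
βl = 2π·l/λ = 2π × 0.427 = 154°
tan(βl) = tan(154°) = -0.493
Z_in = Z_0·(Z_L + jZ_0·tanβl)/(Z_0 + jZ_L·tanβl)
     = 50·(216 − j24.6)/(50 − j106)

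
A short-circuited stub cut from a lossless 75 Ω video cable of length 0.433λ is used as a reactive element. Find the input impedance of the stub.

βl = 2π × 0.433 = 156°
tan(βl) = -0.448
For a short-circuited stub, Z_in = jZ_0·tan(βl)

Z_in ≈ −j33.6 Ω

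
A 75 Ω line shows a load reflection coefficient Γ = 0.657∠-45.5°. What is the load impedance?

Z_L ≈ 83.5 − j138 Ω

Z_L = Z_0·(1 + Γ)/(1 − Γ) = 75·(1.46 − j0.469)/(0.54 + j0.469)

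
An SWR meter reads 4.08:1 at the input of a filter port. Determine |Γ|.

|Γ| ≈ 0.606

|Γ| = (S − 1)/(S + 1) = (4.08 − 1)/(4.08 + 1) = 3.08/5.08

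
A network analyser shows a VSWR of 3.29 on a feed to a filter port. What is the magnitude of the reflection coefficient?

|Γ| ≈ 0.534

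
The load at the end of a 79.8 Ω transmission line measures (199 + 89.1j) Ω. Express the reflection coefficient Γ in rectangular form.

Γ = (Z_L − Z_0)/(Z_L + Z_0) = (119.2 + j89.1)/(278.8 + j89.1)

Γ ≈ 0.481 + j0.166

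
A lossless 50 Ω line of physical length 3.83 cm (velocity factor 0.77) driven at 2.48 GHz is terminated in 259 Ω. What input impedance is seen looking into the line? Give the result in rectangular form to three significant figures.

λ = v/f = 0.77·c / 2.48 GHz = 0.0931 m
βl = 2π·l/λ = 2π × 0.411 = 148°
tan(βl) = tan(148°) = -0.624
Z_in = Z_0·(Z_L + jZ_0·tanβl)/(Z_0 + jZ_L·tanβl)
     = 50·(259 − j31.2)/(50 − j162)

Z_in ≈ 31.4 + j70.4 Ω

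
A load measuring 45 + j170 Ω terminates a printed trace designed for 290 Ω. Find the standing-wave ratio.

Γ = (Z_L − Z_0)/(Z_L + Z_0) = (-245 + j170)/(335 + j170)
|Γ| = 298/376 = 0.794
VSWR = (1 + |Γ|)/(1 − |Γ|) = 1.79/0.206

VSWR ≈ 8.7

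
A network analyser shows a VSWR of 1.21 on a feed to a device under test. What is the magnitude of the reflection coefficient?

|Γ| ≈ 0.095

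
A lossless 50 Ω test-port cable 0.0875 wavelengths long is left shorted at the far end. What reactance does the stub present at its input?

X_in ≈ 30.6 Ω (inductive)

βl = 2π × 0.0875 = 31.5°
tan(βl) = 0.613
For a shorted stub, Z_in = jZ_0·tan(βl)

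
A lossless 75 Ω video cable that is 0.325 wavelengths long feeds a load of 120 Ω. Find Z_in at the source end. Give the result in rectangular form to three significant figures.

βl = 2π × 0.325 = 117°
tan(βl) = tan(117°) = -1.96
Z_in = Z_0·(Z_L + jZ_0·tanβl)/(Z_0 + jZ_L·tanβl)
     = 75·(120 − j147)/(75 − j236)

Z_in ≈ 53.6 + j21.1 Ω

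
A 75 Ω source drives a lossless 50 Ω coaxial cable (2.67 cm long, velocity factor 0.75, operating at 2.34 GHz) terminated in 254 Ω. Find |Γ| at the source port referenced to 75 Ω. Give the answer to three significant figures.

|Γ| ≈ 0.765

λ = v/f = 0.75·c / 2.34 GHz = 0.0962 m
βl = 2π·l/λ = 2π × 0.278 = 100°
tan(βl) = -5.69
Z_in = Z_0·(Z_L + jZ_0·tanβl)/(Z_0 + jZ_L·tanβl) = 10.1 + j8.43 Ω
Γ_s = (Z_in − Z_s)/(Z_in + Z_s) = (-64.9 + j8.43)/(85.1 + j8.43), |Γ_s| = 0.765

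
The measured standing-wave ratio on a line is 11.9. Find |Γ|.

|Γ| = (S − 1)/(S + 1) = (11.9 − 1)/(11.9 + 1) = 10.9/12.9

|Γ| ≈ 0.845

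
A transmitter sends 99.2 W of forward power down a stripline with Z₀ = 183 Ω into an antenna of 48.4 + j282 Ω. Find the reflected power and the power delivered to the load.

P_reflected ≈ 72.8 W; P_delivered ≈ 26.4 W

|Γ| = |(-134.6 + j282)/(231.4 + j282)| = 0.857
|Γ|² = 0.734
P_refl = |Γ|²·P_inc = 72.8 W, P_del = (1 − |Γ|²)·P_inc = 26.4 W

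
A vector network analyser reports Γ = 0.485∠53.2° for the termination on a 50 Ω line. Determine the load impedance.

Z_L = Z_0·(1 + Γ)/(1 − Γ) = 50·(1.29 + j0.388)/(0.709 − j0.388)

Z_L ≈ 58.5 + j59.4 Ω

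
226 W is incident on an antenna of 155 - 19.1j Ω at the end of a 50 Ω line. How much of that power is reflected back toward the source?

P_reflected ≈ 60.7 W

|Γ| = |(105 − j19.1)/(205 − j19.1)| = 0.518
|Γ|² = 0.269
P_refl = |Γ|²·P_inc = 60.7 W, P_del = (1 − |Γ|²)·P_inc = 165 W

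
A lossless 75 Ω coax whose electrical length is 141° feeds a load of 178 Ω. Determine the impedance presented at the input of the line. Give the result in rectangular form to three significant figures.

Z_in ≈ 62.8 + j59.9 Ω

tan(βl) = tan(141°) = -0.81
Z_in = Z_0·(Z_L + jZ_0·tanβl)/(Z_0 + jZ_L·tanβl)
     = 75·(178 − j60.7)/(75 − j144)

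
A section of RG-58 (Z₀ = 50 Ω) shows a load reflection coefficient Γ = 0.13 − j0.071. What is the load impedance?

Z_L = Z_0·(1 + Γ)/(1 − Γ) = 50·(1.13 − j0.071)/(0.87 + j0.071)

Z_L ≈ 64.2 − j9.32 Ω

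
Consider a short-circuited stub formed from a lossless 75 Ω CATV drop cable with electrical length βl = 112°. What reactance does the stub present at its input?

X_in ≈ -186 Ω (capacitive)

tan(βl) = -2.48
For a short-circuited stub, Z_in = jZ_0·tan(βl)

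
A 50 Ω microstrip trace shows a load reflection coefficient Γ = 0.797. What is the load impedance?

Z_L = Z_0·(1 + Γ)/(1 − Γ) = 50·(1.8)/(0.203)

Z_L ≈ 443 Ω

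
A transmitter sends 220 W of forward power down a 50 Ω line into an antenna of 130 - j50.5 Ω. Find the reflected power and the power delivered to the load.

P_reflected ≈ 56.3 W; P_delivered ≈ 164 W

|Γ| = |(80 − j50.5)/(180 − j50.5)| = 0.506
|Γ|² = 0.256
P_refl = |Γ|²·P_inc = 56.3 W, P_del = (1 − |Γ|²)·P_inc = 164 W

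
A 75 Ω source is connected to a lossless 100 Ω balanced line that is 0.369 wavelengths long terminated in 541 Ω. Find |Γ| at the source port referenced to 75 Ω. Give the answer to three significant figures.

|Γ| ≈ 0.694

βl = 2π × 0.369 = 133°
tan(βl) = -1.08
Z_in = Z_0·(Z_L + jZ_0·tanβl)/(Z_0 + jZ_L·tanβl) = 33.4 + j87 Ω
Γ_s = (Z_in − Z_s)/(Z_in + Z_s) = (-41.6 + j87)/(108 + j87), |Γ_s| = 0.694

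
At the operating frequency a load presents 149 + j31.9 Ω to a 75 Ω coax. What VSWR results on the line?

Γ = (Z_L − Z_0)/(Z_L + Z_0) = (74 + j31.9)/(224 + j31.9)
|Γ| = 80.6/226 = 0.356
VSWR = (1 + |Γ|)/(1 − |Γ|) = 1.36/0.644

VSWR ≈ 2.11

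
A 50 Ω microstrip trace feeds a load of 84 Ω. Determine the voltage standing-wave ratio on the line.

VSWR ≈ 1.68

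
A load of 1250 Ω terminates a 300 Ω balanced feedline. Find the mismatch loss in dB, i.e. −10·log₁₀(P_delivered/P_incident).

Γ = (1250 − 300)/(1250 + 300) = 0.613
|Γ|² = 0.376, so P_del/P_inc = 1 − |Γ|² = 0.624
ML = −10·log₁₀(1 − |Γ|²)

mismatch loss ≈ 2.05 dB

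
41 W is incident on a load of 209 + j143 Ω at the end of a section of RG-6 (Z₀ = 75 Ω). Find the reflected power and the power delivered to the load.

P_reflected ≈ 15.6 W; P_delivered ≈ 25.4 W

|Γ| = |(134 + j143)/(284 + j143)| = 0.616
|Γ|² = 0.38
P_refl = |Γ|²·P_inc = 15.6 W, P_del = (1 − |Γ|²)·P_inc = 25.4 W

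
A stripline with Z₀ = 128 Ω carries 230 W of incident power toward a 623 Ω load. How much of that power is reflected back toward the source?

P_reflected ≈ 99.9 W

Γ = (623 − 128)/(623 + 128) = 0.659
|Γ|² = 0.434
P_refl = |Γ|²·P_inc = 99.9 W, P_del = (1 − |Γ|²)·P_inc = 130 W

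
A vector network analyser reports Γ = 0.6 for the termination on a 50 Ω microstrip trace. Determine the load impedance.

Z_L = Z_0·(1 + Γ)/(1 − Γ) = 50·(1.6)/(0.4)

Z_L ≈ 200 Ω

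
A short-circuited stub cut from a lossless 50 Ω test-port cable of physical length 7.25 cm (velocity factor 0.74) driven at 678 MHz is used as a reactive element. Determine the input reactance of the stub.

X_in ≈ 275 Ω (inductive)

λ = v/f = 0.74·c / 678 MHz = 0.327 m
βl = 2π·l/λ = 2π × 0.221 = 79.7°
tan(βl) = 5.51
For a short-circuited stub, Z_in = jZ_0·tan(βl)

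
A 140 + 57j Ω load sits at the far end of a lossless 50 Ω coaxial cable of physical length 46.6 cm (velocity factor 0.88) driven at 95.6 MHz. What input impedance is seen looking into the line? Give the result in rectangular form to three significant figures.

λ = v/f = 0.88·c / 95.6 MHz = 2.76 m
βl = 2π·l/λ = 2π × 0.169 = 60.7°
tan(βl) = tan(60.7°) = 1.79
Z_in = Z_0·(Z_L + jZ_0·tanβl)/(Z_0 + jZ_L·tanβl)
     = 50·(140 + j146)/(-51.8 + j250)

Z_in ≈ 22.5 − j32.7 Ω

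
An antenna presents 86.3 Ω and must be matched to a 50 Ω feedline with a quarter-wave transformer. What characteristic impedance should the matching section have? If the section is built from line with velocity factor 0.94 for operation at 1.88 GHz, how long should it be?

Z_qwt = √(Z_0·R_L) = √(50 × 86.3) = √4315
λ = 0.94·c/f = 0.15 m, so l = λ/4 = 0.0375 m

Z_qwt ≈ 65.7 Ω; length ≈ 3.75 cm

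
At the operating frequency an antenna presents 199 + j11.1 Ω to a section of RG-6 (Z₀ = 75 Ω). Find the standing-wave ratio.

Γ = (Z_L − Z_0)/(Z_L + Z_0) = (124 + j11.1)/(274 + j11.1)
|Γ| = 124/274 = 0.454
VSWR = (1 + |Γ|)/(1 − |Γ|) = 1.45/0.546

VSWR ≈ 2.66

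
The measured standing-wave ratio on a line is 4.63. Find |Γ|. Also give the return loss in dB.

|Γ| = (S − 1)/(S + 1) = (4.63 − 1)/(4.63 + 1) = 3.63/5.63
RL = −20·log₁₀|Γ| = −20·log₁₀(0.645)

|Γ| ≈ 0.645; return loss ≈ 3.81 dB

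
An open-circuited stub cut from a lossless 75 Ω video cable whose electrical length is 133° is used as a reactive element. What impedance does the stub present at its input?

Z_in ≈ +j69.9 Ω

tan(βl) = -1.07
For an open-circuited stub, Z_in = −jZ_0·cot(βl) = −jZ_0/tan(βl)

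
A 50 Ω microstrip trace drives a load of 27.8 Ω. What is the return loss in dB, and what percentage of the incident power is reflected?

Γ = (27.8 − 50)/(27.8 + 50) = -0.285
RL = −20·log₁₀(0.285) = 10.9 dB
P_refl/P_inc = |Γ|² = 0.0814

RL ≈ 10.9 dB; 8.14% of incident power reflected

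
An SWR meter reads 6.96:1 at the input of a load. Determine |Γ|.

|Γ| ≈ 0.749

|Γ| = (S − 1)/(S + 1) = (6.96 − 1)/(6.96 + 1) = 5.96/7.96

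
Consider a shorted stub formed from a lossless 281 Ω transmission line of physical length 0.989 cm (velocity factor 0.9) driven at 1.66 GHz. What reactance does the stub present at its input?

X_in ≈ 113 Ω (inductive)

λ = v/f = 0.9·c / 1.66 GHz = 0.163 m
βl = 2π·l/λ = 2π × 0.0608 = 21.9°
tan(βl) = 0.402
For a shorted stub, Z_in = jZ_0·tan(βl)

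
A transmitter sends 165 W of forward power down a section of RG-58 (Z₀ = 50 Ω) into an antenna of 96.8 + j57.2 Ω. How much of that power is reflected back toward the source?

P_reflected ≈ 36.3 W

|Γ| = |(46.8 + j57.2)/(146.8 + j57.2)| = 0.469
|Γ|² = 0.22
P_refl = |Γ|²·P_inc = 36.3 W, P_del = (1 − |Γ|²)·P_inc = 129 W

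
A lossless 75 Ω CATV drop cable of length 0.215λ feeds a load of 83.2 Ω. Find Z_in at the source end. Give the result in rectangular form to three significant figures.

βl = 2π × 0.215 = 77.4°
tan(βl) = tan(77.4°) = 4.47
Z_in = Z_0·(Z_L + jZ_0·tanβl)/(Z_0 + jZ_L·tanβl)
     = 75·(83.2 + j336)/(75 + j372)

Z_in ≈ 68.2 − j3.02 Ω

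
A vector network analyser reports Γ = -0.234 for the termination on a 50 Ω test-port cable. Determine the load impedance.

Z_L ≈ 31 Ω

Z_L = Z_0·(1 + Γ)/(1 − Γ) = 50·(0.766)/(1.23)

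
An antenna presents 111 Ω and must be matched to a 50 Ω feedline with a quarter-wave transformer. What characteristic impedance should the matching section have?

Z_qwt ≈ 74.5 Ω

Z_qwt = √(Z_0·R_L) = √(50 × 111) = √5550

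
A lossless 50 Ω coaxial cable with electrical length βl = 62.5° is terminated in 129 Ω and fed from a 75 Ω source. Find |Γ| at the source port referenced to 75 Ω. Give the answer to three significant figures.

|Γ| ≈ 0.55

tan(βl) = 1.92
Z_in = Z_0·(Z_L + jZ_0·tanβl)/(Z_0 + jZ_L·tanβl) = 23.7 − j21.3 Ω
Γ_s = (Z_in − Z_s)/(Z_in + Z_s) = (-51.3 − j21.3)/(98.7 − j21.3), |Γ_s| = 0.55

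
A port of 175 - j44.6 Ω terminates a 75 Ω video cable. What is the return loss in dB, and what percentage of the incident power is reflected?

Γ = (100 − j44.6)/(250 − j44.6), |Γ| = 0.431
RL = −20·log₁₀(0.431) = 7.31 dB
P_refl/P_inc = |Γ|² = 0.186

RL ≈ 7.31 dB; 18.6% of incident power reflected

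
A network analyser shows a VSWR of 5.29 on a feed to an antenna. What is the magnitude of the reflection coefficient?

|Γ| ≈ 0.682

|Γ| = (S − 1)/(S + 1) = (5.29 − 1)/(5.29 + 1) = 4.29/6.29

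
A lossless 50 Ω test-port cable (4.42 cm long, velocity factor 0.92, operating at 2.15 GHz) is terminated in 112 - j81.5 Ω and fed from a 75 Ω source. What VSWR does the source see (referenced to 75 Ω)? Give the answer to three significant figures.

VSWR ≈ 3.84

λ = v/f = 0.92·c / 2.15 GHz = 0.128 m
βl = 2π·l/λ = 2π × 0.344 = 124°
tan(βl) = -1.49
Z_in = Z_0·(Z_L + jZ_0·tanβl)/(Z_0 + jZ_L·tanβl) = 27.4 + j45.4 Ω
Γ_s = (Z_in − Z_s)/(Z_in + Z_s) = (-47.6 + j45.4)/(102 + j45.4), |Γ_s| = 0.587
VSWR = (1 + |Γ_s|)/(1 − |Γ_s|)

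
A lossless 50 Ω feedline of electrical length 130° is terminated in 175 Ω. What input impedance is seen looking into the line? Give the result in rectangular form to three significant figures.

Z_in ≈ 23 + j36.4 Ω

tan(βl) = tan(130°) = -1.19
Z_in = Z_0·(Z_L + jZ_0·tanβl)/(Z_0 + jZ_L·tanβl)
     = 50·(175 − j59.6)/(50 − j209)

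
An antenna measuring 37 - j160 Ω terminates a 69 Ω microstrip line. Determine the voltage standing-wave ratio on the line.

VSWR ≈ 12.3

Γ = (Z_L − Z_0)/(Z_L + Z_0) = (-32 − j160)/(106 − j160)
|Γ| = 163/192 = 0.85
VSWR = (1 + |Γ|)/(1 − |Γ|) = 1.85/0.15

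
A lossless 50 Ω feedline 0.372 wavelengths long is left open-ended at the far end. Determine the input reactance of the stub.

X_in ≈ 48.1 Ω (inductive)

βl = 2π × 0.372 = 134°
tan(βl) = -1.04
For an open-ended stub, Z_in = −jZ_0·cot(βl) = −jZ_0/tan(βl)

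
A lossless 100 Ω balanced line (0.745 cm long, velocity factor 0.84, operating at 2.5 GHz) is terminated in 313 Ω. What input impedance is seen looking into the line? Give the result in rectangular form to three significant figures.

Z_in ≈ 113 − j127 Ω

λ = v/f = 0.84·c / 2.5 GHz = 0.101 m
βl = 2π·l/λ = 2π × 0.0739 = 26.6°
tan(βl) = tan(26.6°) = 0.501
Z_in = Z_0·(Z_L + jZ_0·tanβl)/(Z_0 + jZ_L·tanβl)
     = 100·(313 + j50.1)/(100 + j157)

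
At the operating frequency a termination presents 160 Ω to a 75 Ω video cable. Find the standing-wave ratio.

Γ = (160 − 75)/(160 + 75) = 0.362
VSWR = (1 + 0.362)/(1 − 0.362)

VSWR ≈ 2.13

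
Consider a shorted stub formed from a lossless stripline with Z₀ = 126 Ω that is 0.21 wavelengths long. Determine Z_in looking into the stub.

βl = 2π × 0.21 = 75.6°
tan(βl) = 3.89
For a shorted stub, Z_in = jZ_0·tan(βl)

Z_in ≈ +j491 Ω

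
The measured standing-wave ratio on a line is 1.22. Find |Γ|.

|Γ| ≈ 0.0991

|Γ| = (S − 1)/(S + 1) = (1.22 − 1)/(1.22 + 1) = 0.22/2.22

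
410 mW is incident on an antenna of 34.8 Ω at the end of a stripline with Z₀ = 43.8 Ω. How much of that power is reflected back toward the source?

P_reflected ≈ 5.38 mW

Γ = (34.8 − 43.8)/(34.8 + 43.8) = -0.115
|Γ|² = 0.0131
P_refl = |Γ|²·P_inc = 5.38 mW, P_del = (1 − |Γ|²)·P_inc = 405 mW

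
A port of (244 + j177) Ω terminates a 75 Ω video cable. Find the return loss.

RL ≈ 3.47 dB

Γ = (169 + j177)/(319 + j177), |Γ| = 0.671
RL = −20·log₁₀|Γ| = −20·log₁₀(0.671)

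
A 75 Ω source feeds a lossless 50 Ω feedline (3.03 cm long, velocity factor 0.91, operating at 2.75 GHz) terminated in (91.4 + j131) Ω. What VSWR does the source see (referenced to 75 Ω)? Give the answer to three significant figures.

λ = v/f = 0.91·c / 2.75 GHz = 0.0993 m
βl = 2π·l/λ = 2π × 0.305 = 110°
tan(βl) = -2.77
Z_in = Z_0·(Z_L + jZ_0·tanβl)/(Z_0 + jZ_L·tanβl) = 8.45 + j4.3 Ω
Γ_s = (Z_in − Z_s)/(Z_in + Z_s) = (-66.6 + j4.3)/(83.4 + j4.3), |Γ_s| = 0.798
VSWR = (1 + |Γ_s|)/(1 − |Γ_s|)

VSWR ≈ 8.91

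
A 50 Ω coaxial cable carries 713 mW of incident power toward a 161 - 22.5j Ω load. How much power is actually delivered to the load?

|Γ| = |(111 − j22.5)/(211 − j22.5)| = 0.534
|Γ|² = 0.285
P_refl = |Γ|²·P_inc = 203 mW, P_del = (1 − |Γ|²)·P_inc = 510 mW

P_delivered ≈ 510 mW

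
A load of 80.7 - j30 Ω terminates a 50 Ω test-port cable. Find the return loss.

RL ≈ 9.89 dB

Γ = (30.7 − j30)/(130.7 − j30), |Γ| = 0.32
RL = −20·log₁₀|Γ| = −20·log₁₀(0.32)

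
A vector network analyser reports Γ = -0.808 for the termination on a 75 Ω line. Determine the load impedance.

Z_L = Z_0·(1 + Γ)/(1 − Γ) = 75·(0.192)/(1.81)

Z_L ≈ 7.96 Ω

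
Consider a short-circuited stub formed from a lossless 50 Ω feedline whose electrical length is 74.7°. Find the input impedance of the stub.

tan(βl) = 3.66
For a short-circuited stub, Z_in = jZ_0·tan(βl)

Z_in ≈ +j183 Ω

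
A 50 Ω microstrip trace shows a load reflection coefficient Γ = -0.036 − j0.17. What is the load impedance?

Z_L ≈ 44 − j15.4 Ω

Z_L = Z_0·(1 + Γ)/(1 − Γ) = 50·(0.964 − j0.17)/(1.04 + j0.17)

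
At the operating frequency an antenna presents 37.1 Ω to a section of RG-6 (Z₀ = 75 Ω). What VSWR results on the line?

VSWR ≈ 2.02

For a purely resistive load, VSWR = R_L/Z_0 or Z_0/R_L (whichever > 1) = 75/37.1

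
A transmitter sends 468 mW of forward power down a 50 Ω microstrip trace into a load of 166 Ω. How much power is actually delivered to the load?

P_delivered ≈ 333 mW

Γ = (166 − 50)/(166 + 50) = 0.537
|Γ|² = 0.288
P_refl = |Γ|²·P_inc = 135 mW, P_del = (1 − |Γ|²)·P_inc = 333 mW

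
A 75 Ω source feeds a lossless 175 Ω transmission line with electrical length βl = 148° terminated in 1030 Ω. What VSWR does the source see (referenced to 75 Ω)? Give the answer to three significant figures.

VSWR ≈ 10.7

tan(βl) = -0.625
Z_in = Z_0·(Z_L + jZ_0·tanβl)/(Z_0 + jZ_L·tanβl) = 98.6 + j253 Ω
Γ_s = (Z_in − Z_s)/(Z_in + Z_s) = (23.6 + j253)/(174 + j253), |Γ_s| = 0.828
VSWR = (1 + |Γ_s|)/(1 − |Γ_s|)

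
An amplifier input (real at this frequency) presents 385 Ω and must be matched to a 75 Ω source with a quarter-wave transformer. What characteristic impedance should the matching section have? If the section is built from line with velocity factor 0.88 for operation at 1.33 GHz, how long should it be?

Z_qwt = √(Z_0·R_L) = √(75 × 385) = √28880
λ = 0.88·c/f = 0.198 m, so l = λ/4 = 0.0496 m

Z_qwt ≈ 170 Ω; length ≈ 4.96 cm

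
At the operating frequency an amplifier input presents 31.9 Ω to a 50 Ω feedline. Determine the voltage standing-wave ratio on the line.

VSWR ≈ 1.57

Γ = (31.9 − 50)/(31.9 + 50) = -0.221
VSWR = (1 + 0.221)/(1 − 0.221)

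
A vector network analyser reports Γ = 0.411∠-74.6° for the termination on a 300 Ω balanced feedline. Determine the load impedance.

Z_L = Z_0·(1 + Γ)/(1 − Γ) = 300·(1.11 − j0.396)/(0.891 + j0.396)

Z_L ≈ 262 − j250 Ω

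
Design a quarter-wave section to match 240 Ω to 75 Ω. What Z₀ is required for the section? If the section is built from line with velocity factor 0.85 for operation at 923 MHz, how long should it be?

Z_qwt = √(Z_0·R_L) = √(75 × 240) = √18000
λ = 0.85·c/f = 0.276 m, so l = λ/4 = 0.0691 m

Z_qwt ≈ 134 Ω; length ≈ 6.91 cm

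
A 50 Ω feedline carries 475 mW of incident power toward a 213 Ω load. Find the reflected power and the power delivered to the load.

P_reflected ≈ 182 mW; P_delivered ≈ 293 mW

Γ = (213 − 50)/(213 + 50) = 0.62
|Γ|² = 0.384
P_refl = |Γ|²·P_inc = 182 mW, P_del = (1 − |Γ|²)·P_inc = 293 mW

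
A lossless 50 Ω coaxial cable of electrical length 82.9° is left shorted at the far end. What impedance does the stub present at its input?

Z_in ≈ +j401 Ω

tan(βl) = 8.03
For a shorted stub, Z_in = jZ_0·tan(βl)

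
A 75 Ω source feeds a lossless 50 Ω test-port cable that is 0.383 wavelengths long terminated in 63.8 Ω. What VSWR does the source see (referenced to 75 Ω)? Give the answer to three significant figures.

VSWR ≈ 1.58

βl = 2π × 0.383 = 138°
tan(βl) = -0.904
Z_in = Z_0·(Z_L + jZ_0·tanβl)/(Z_0 + jZ_L·tanβl) = 49.7 + j12.2 Ω
Γ_s = (Z_in − Z_s)/(Z_in + Z_s) = (-25.3 + j12.2)/(125 + j12.2), |Γ_s| = 0.224
VSWR = (1 + |Γ_s|)/(1 − |Γ_s|)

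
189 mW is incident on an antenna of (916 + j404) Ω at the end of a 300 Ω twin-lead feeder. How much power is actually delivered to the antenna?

P_delivered ≈ 127 mW

|Γ| = |(616 + j404)/(1216 + j404)| = 0.575
|Γ|² = 0.331
P_refl = |Γ|²·P_inc = 62.5 mW, P_del = (1 − |Γ|²)·P_inc = 127 mW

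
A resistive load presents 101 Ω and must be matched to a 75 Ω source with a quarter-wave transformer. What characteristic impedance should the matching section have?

Z_qwt ≈ 87 Ω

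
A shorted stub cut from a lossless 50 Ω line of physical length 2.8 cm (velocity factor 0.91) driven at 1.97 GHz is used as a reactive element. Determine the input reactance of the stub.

λ = v/f = 0.91·c / 1.97 GHz = 0.139 m
βl = 2π·l/λ = 2π × 0.202 = 72.7°
tan(βl) = 3.22
For a shorted stub, Z_in = jZ_0·tan(βl)

X_in ≈ 161 Ω (inductive)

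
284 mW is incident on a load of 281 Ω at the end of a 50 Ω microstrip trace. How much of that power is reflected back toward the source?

P_reflected ≈ 138 mW

Γ = (281 − 50)/(281 + 50) = 0.698
|Γ|² = 0.487
P_refl = |Γ|²·P_inc = 138 mW, P_del = (1 − |Γ|²)·P_inc = 146 mW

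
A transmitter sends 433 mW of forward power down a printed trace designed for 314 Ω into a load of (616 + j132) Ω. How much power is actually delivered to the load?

P_delivered ≈ 380 mW

|Γ| = |(302 + j132)/(930 + j132)| = 0.351
|Γ|² = 0.123
P_refl = |Γ|²·P_inc = 53.3 mW, P_del = (1 − |Γ|²)·P_inc = 380 mW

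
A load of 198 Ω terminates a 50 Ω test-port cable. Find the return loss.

RL ≈ 4.48 dB

Γ = (198 − 50)/(198 + 50) = 0.597
RL = −20·log₁₀|Γ| = −20·log₁₀(0.597)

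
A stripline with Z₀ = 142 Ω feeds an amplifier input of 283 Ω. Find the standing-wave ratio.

For a purely resistive load, VSWR = R_L/Z_0 or Z_0/R_L (whichever > 1) = 283/142

VSWR ≈ 1.99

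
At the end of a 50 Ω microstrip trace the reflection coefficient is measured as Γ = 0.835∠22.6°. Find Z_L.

Z_L = Z_0·(1 + Γ)/(1 − Γ) = 50·(1.77 + j0.321)/(0.229 − j0.321)

Z_L ≈ 97.4 + j206 Ω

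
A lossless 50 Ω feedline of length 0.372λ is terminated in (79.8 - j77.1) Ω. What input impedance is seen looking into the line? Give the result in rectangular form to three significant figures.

Z_in ≈ 53.4 + j67.5 Ω

βl = 2π × 0.372 = 134°
tan(βl) = tan(134°) = -1.04
Z_in = Z_0·(Z_L + jZ_0·tanβl)/(Z_0 + jZ_L·tanβl)
     = 50·(79.8 − j129)/(-30.1 − j82.9)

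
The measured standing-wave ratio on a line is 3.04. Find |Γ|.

|Γ| = (S − 1)/(S + 1) = (3.04 − 1)/(3.04 + 1) = 2.04/4.04

|Γ| ≈ 0.505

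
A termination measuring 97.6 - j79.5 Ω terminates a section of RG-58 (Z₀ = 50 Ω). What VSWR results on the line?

Γ = (Z_L − Z_0)/(Z_L + Z_0) = (47.6 − j79.5)/(147.6 − j79.5)
|Γ| = 92.7/168 = 0.553
VSWR = (1 + |Γ|)/(1 − |Γ|) = 1.55/0.447

VSWR ≈ 3.47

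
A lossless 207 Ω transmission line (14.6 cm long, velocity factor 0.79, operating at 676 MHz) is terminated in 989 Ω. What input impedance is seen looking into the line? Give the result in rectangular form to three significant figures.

λ = v/f = 0.79·c / 676 MHz = 0.351 m
βl = 2π·l/λ = 2π × 0.416 = 150°
tan(βl) = tan(150°) = -0.579
Z_in = Z_0·(Z_L + jZ_0·tanβl)/(Z_0 + jZ_L·tanβl)
     = 207·(989 − j120)/(207 − j573)

Z_in ≈ 153 + j302 Ω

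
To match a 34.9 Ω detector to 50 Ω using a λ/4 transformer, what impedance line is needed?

Z_qwt = √(Z_0·R_L) = √(50 × 34.9) = √1745

Z_qwt ≈ 41.8 Ω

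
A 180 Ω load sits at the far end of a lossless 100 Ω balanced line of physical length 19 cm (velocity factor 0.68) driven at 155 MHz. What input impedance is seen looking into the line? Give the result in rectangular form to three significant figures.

Z_in ≈ 75.3 − j45.5 Ω

λ = v/f = 0.68·c / 155 MHz = 1.32 m
βl = 2π·l/λ = 2π × 0.144 = 52°
tan(βl) = tan(52°) = 1.28
Z_in = Z_0·(Z_L + jZ_0·tanβl)/(Z_0 + jZ_L·tanβl)
     = 100·(180 + j128)/(100 + j230)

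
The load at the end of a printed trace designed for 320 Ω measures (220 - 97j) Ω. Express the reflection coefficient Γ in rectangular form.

Γ ≈ -0.148 − j0.206

Γ = (Z_L − Z_0)/(Z_L + Z_0) = (-100 − j97)/(540 − j97)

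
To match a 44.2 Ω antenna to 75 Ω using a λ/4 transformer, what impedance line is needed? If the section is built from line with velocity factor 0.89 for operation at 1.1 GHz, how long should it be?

Z_qwt = √(Z_0·R_L) = √(75 × 44.2) = √3315
λ = 0.89·c/f = 0.243 m, so l = λ/4 = 0.0607 m

Z_qwt ≈ 57.6 Ω; length ≈ 6.07 cm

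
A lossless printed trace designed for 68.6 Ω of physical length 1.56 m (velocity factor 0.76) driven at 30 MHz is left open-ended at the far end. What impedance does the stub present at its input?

λ = v/f = 0.76·c / 30 MHz = 7.6 m
βl = 2π·l/λ = 2π × 0.205 = 73.9°
tan(βl) = 3.46
For an open-ended stub, Z_in = −jZ_0·cot(βl) = −jZ_0/tan(βl)

Z_in ≈ −j19.8 Ω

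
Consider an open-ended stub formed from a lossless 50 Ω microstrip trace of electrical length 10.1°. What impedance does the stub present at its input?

Z_in ≈ −j281 Ω

tan(βl) = 0.178
For an open-ended stub, Z_in = −jZ_0·cot(βl) = −jZ_0/tan(βl)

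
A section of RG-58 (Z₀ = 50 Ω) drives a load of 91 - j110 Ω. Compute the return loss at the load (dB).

Γ = (41 − j110)/(141 − j110), |Γ| = 0.656
RL = −20·log₁₀|Γ| = −20·log₁₀(0.656)

RL ≈ 3.66 dB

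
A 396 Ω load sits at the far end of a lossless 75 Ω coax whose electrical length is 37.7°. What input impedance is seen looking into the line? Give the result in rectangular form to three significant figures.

Z_in ≈ 35.8 − j88.3 Ω

tan(βl) = tan(37.7°) = 0.773
Z_in = Z_0·(Z_L + jZ_0·tanβl)/(Z_0 + jZ_L·tanβl)
     = 75·(396 + j58)/(75 + j306)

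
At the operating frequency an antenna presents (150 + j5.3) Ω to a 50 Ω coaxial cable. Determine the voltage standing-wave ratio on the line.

VSWR ≈ 3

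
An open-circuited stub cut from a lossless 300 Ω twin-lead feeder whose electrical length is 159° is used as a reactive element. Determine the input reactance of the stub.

X_in ≈ 782 Ω (inductive)

tan(βl) = -0.384
For an open-circuited stub, Z_in = −jZ_0·cot(βl) = −jZ_0/tan(βl)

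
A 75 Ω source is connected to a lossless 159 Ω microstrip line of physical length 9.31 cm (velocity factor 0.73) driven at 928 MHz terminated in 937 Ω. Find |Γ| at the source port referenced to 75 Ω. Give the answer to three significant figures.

|Γ| ≈ 0.798

λ = v/f = 0.73·c / 928 MHz = 0.236 m
βl = 2π·l/λ = 2π × 0.395 = 142°
tan(βl) = -0.781
Z_in = Z_0·(Z_L + jZ_0·tanβl)/(Z_0 + jZ_L·tanβl) = 68 + j189 Ω
Γ_s = (Z_in − Z_s)/(Z_in + Z_s) = (-6.96 + j189)/(143 + j189), |Γ_s| = 0.798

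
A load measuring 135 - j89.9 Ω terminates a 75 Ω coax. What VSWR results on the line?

Γ = (Z_L − Z_0)/(Z_L + Z_0) = (60 − j89.9)/(210 − j89.9)
|Γ| = 108/228 = 0.473
VSWR = (1 + |Γ|)/(1 − |Γ|) = 1.47/0.527

VSWR ≈ 2.8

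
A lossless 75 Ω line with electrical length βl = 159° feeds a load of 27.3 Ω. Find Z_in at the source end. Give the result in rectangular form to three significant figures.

tan(βl) = tan(159°) = -0.384
Z_in = Z_0·(Z_L + jZ_0·tanβl)/(Z_0 + jZ_L·tanβl)
     = 75·(27.3 − j28.8)/(75 − j10.5)

Z_in ≈ 30.7 − j24.5 Ω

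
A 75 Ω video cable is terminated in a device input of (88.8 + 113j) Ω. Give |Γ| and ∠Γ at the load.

Γ = (Z_L − Z_0)/(Z_L + Z_0) = (13.8 + j113)/(163.8 + j113)
|Γ| = 114/199 = 0.572

Γ ≈ 0.572 ∠ 48.4°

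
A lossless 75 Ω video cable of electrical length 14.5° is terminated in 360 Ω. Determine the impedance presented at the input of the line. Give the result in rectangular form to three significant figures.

tan(βl) = tan(14.5°) = 0.259
Z_in = Z_0·(Z_L + jZ_0·tanβl)/(Z_0 + jZ_L·tanβl)
     = 75·(360 + j19.4)/(75 + j93.1)

Z_in ≈ 151 − j168 Ω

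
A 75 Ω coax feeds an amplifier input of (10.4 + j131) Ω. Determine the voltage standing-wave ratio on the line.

VSWR ≈ 29.3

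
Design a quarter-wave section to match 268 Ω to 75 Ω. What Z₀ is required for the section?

Z_qwt = √(Z_0·R_L) = √(75 × 268) = √20100

Z_qwt ≈ 142 Ω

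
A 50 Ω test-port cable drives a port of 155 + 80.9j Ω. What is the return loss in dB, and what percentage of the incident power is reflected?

RL ≈ 4.42 dB; 36.2% of incident power reflected

Γ = (105 + j80.9)/(205 + j80.9), |Γ| = 0.601
RL = −20·log₁₀(0.601) = 4.42 dB
P_refl/P_inc = |Γ|² = 0.362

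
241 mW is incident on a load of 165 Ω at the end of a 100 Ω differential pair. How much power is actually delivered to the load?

P_delivered ≈ 227 mW

Γ = (165 − 100)/(165 + 100) = 0.245
|Γ|² = 0.0602
P_refl = |Γ|²·P_inc = 14.5 mW, P_del = (1 − |Γ|²)·P_inc = 227 mW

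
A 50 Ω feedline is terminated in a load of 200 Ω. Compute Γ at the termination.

Γ = (Z_L − Z_0)/(Z_L + Z_0) = (200 − 50)/(200 + 50) = 150/250

Γ = 0.6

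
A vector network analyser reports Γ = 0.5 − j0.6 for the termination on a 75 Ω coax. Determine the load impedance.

Z_L = Z_0·(1 + Γ)/(1 − Γ) = 75·(1.5 − j0.6)/(0.5 + j0.6)

Z_L ≈ 48 − j148 Ω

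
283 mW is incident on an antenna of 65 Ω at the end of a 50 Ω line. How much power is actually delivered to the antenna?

P_delivered ≈ 278 mW

Γ = (65 − 50)/(65 + 50) = 0.13
|Γ|² = 0.017
P_refl = |Γ|²·P_inc = 4.81 mW, P_del = (1 − |Γ|²)·P_inc = 278 mW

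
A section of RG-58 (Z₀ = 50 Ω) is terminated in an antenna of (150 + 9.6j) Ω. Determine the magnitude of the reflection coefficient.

|Γ| ≈ 0.502

Γ = (Z_L − Z_0)/(Z_L + Z_0) = (100 + j9.6)/(200 + j9.6)
|Γ| = 100/200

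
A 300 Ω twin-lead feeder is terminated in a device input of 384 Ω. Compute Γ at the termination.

Γ = 0.123

Γ = (Z_L − Z_0)/(Z_L + Z_0) = (384 − 300)/(384 + 300) = 84/684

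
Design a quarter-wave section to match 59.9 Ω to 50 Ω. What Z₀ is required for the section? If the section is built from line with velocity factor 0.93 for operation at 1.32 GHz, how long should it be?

Z_qwt = √(Z_0·R_L) = √(50 × 59.9) = √2995
λ = 0.93·c/f = 0.211 m, so l = λ/4 = 0.0528 m

Z_qwt ≈ 54.7 Ω; length ≈ 5.28 cm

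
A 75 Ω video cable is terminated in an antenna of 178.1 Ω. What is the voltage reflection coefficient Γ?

Γ = 0.407

Γ = (Z_L − Z_0)/(Z_L + Z_0) = (178.1 − 75)/(178.1 + 75) = 103.1/253.1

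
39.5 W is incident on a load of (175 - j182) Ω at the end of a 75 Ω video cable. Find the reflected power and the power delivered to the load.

|Γ| = |(100 − j182)/(250 − j182)| = 0.672
|Γ|² = 0.451
P_refl = |Γ|²·P_inc = 17.8 W, P_del = (1 − |Γ|²)·P_inc = 21.7 W

P_reflected ≈ 17.8 W; P_delivered ≈ 21.7 W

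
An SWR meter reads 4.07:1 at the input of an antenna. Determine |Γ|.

|Γ| ≈ 0.606

|Γ| = (S − 1)/(S + 1) = (4.07 − 1)/(4.07 + 1) = 3.07/5.07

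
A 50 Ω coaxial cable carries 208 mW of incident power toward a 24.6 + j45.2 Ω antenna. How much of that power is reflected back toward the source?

P_reflected ≈ 73.5 mW

|Γ| = |(-25.4 + j45.2)/(74.6 + j45.2)| = 0.594
|Γ|² = 0.353
P_refl = |Γ|²·P_inc = 73.5 mW, P_del = (1 − |Γ|²)·P_inc = 135 mW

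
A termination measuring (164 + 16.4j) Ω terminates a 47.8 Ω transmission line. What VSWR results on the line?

Γ = (Z_L − Z_0)/(Z_L + Z_0) = (116.2 + j16.4)/(211.8 + j16.4)
|Γ| = 117/212 = 0.552
VSWR = (1 + |Γ|)/(1 − |Γ|) = 1.55/0.448

VSWR ≈ 3.47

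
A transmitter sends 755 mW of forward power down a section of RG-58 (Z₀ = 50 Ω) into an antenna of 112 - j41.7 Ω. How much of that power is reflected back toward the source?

P_reflected ≈ 151 mW

|Γ| = |(62 − j41.7)/(162 − j41.7)| = 0.447
|Γ|² = 0.2
P_refl = |Γ|²·P_inc = 151 mW, P_del = (1 − |Γ|²)·P_inc = 604 mW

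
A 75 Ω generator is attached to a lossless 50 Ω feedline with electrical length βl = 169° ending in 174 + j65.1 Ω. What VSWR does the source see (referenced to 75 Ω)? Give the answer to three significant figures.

VSWR ≈ 2.97

tan(βl) = -0.194
Z_in = Z_0·(Z_L + jZ_0·tanβl)/(Z_0 + jZ_L·tanβl) = 89 + j92.3 Ω
Γ_s = (Z_in − Z_s)/(Z_in + Z_s) = (14 + j92.3)/(164 + j92.3), |Γ_s| = 0.496
VSWR = (1 + |Γ_s|)/(1 − |Γ_s|)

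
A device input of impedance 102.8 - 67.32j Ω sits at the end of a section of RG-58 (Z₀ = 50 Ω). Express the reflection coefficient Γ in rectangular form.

Γ ≈ 0.452 − j0.241

Γ = (Z_L − Z_0)/(Z_L + Z_0) = (52.8 − j67.32)/(152.8 − j67.32)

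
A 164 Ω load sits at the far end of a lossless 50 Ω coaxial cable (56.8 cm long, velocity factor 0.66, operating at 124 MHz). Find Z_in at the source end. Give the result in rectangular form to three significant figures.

Z_in ≈ 23.3 + j33.6 Ω

λ = v/f = 0.66·c / 124 MHz = 1.6 m
βl = 2π·l/λ = 2π × 0.356 = 128°
tan(βl) = tan(128°) = -1.28
Z_in = Z_0·(Z_L + jZ_0·tanβl)/(Z_0 + jZ_L·tanβl)
     = 50·(164 − j63.9)/(50 − j209)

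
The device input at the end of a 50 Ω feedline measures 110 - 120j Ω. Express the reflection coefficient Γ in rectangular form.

Γ ≈ 0.6 − j0.3

Γ = (Z_L − Z_0)/(Z_L + Z_0) = (60 − j120)/(160 − j120)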